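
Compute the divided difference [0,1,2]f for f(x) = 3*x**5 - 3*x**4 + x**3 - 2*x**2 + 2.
25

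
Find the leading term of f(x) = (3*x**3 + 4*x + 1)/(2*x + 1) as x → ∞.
3*x**2/2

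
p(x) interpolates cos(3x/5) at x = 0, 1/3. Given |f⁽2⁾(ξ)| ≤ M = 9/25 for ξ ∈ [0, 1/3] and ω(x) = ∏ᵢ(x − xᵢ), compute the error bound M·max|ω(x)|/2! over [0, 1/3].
1/200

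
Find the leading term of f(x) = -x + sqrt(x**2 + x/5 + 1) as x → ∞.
1/10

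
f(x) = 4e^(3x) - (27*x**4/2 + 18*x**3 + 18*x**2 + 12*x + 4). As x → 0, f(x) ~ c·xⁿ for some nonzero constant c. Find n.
5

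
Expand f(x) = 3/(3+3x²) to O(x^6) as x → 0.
1 - x**2 + x**4 + O(x**6)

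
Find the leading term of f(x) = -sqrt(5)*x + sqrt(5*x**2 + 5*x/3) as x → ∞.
sqrt(5)/6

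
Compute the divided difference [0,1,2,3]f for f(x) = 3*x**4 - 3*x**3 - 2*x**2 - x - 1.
15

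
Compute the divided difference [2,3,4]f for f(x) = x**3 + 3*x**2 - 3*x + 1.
12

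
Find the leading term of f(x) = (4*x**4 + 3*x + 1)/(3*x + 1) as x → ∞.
4*x**3/3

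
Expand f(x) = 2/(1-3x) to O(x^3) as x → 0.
2 + 6*x + 18*x**2 + O(x**3)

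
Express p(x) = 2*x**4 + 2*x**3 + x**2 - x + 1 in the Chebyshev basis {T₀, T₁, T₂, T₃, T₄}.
(9/4)T₀ + (1/2)T₁ + (3/2)T₂ + (1/2)T₃ + (1/4)T₄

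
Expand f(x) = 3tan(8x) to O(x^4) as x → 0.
24*x + 512*x**3 + O(x**4)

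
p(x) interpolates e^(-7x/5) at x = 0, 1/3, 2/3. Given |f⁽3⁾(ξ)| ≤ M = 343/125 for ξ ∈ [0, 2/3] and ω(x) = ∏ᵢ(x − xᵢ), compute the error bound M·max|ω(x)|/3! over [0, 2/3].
343*sqrt(3)/91125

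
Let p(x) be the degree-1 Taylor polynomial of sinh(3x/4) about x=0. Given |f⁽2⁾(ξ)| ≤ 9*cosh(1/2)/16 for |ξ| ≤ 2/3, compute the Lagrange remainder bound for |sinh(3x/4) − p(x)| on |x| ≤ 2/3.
cosh(1/2)/8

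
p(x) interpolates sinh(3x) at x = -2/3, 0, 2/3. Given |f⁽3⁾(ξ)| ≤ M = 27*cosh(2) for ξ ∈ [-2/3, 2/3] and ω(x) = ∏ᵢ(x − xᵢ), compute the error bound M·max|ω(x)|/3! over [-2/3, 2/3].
8*sqrt(3)*cosh(2)/27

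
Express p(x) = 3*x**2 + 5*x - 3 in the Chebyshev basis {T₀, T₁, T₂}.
(-3/2)T₀ + (5)T₁ + (3/2)T₂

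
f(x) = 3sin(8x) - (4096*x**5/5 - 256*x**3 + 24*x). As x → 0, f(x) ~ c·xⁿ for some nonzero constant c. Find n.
7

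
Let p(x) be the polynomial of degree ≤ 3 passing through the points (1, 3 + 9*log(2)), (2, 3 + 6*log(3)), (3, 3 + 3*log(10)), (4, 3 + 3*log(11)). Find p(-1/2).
3 + log(5764607523034234880000000000000000000000000*11**(7/16)*2**(3/8)*3**(1/8)*5**(5/16)/146338258096183958787451128766993680429537)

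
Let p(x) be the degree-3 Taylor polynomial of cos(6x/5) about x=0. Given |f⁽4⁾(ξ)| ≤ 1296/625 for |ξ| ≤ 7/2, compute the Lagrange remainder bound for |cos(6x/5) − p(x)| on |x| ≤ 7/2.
64827/5000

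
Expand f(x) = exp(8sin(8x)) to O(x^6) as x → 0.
1 + 64*x + 2048*x**2 + 43008*x**3 + 655360*x**4 + 113278976*x**5/15 + O(x**6)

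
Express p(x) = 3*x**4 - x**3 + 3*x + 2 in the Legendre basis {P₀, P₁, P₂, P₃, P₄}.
(13/5)P₀ + (12/5)P₁ + (12/7)P₂ + (-2/5)P₃ + (24/35)P₄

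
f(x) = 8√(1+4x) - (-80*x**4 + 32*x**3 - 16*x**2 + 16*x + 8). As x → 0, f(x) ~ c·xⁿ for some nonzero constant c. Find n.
5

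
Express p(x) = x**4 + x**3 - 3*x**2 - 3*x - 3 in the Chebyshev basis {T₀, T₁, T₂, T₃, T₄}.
(-33/8)T₀ + (-9/4)T₁ - T₂ + (1/4)T₃ + (1/8)T₄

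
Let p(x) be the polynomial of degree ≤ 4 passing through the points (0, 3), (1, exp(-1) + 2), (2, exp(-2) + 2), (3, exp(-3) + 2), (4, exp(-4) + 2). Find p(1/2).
(-70*exp(2) - 5 + 28*e + 140*exp(3) + 291*exp(4))*exp(-4)/128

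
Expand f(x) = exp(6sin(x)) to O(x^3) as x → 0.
1 + 6*x + 18*x**2 + O(x**3)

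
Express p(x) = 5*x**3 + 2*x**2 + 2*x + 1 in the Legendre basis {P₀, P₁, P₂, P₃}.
(5/3)P₀ + (5)P₁ + (4/3)P₂ + (2)P₃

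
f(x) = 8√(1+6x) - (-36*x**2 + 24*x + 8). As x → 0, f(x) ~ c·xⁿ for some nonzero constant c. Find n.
3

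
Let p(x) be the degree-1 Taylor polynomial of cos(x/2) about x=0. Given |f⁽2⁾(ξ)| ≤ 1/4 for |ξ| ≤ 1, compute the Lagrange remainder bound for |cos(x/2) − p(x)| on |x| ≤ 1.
1/8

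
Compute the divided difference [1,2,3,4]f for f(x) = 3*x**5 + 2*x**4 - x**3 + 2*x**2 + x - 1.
214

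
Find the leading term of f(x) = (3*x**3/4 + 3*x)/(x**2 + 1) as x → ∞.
3*x/4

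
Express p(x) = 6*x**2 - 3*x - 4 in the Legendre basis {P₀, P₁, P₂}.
(-2)P₀ + (-3)P₁ + (4)P₂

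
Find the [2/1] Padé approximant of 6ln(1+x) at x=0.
x*(x + 6)/(2*x/3 + 1)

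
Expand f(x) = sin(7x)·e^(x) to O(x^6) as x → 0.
7*x + 7*x**2 - 161*x**3/3 - 56*x**4 + 3353*x**5/30 + O(x**6)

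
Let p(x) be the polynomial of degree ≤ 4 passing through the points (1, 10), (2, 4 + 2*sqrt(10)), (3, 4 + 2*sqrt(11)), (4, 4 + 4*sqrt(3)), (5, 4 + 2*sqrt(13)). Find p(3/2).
-35*sqrt(11)/32 - 5*sqrt(13)/64 + 7*sqrt(3)/8 + 361/64 + 35*sqrt(10)/16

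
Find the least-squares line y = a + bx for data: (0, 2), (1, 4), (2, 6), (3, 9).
a = 9/5, b = 23/10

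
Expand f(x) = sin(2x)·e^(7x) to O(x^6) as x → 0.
2*x + 14*x**2 + 143*x**3/3 + 105*x**4 + 10061*x**5/60 + O(x**6)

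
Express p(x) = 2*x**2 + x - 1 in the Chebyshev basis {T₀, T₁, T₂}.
T₁ + T₂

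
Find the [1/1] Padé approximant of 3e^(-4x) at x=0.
(3 - 6*x)/(2*x + 1)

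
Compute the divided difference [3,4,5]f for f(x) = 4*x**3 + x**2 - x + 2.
49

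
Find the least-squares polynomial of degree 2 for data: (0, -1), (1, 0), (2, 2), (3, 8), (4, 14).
-1 + (-1/5)x + x²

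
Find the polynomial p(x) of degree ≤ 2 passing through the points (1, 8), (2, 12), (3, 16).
4*x + 4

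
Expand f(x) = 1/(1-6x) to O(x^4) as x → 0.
1 + 6*x + 36*x**2 + 216*x**3 + O(x**4)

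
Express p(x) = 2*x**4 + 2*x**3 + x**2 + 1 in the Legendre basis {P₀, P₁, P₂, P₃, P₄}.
(26/15)P₀ + (6/5)P₁ + (38/21)P₂ + (4/5)P₃ + (16/35)P₄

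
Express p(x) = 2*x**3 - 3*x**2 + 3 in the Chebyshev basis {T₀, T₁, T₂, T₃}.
(3/2)T₀ + (3/2)T₁ + (-3/2)T₂ + (1/2)T₃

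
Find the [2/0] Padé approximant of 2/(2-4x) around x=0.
4*x**2 + 2*x + 1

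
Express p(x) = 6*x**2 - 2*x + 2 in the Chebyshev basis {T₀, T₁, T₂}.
(5)T₀ + (-2)T₁ + (3)T₂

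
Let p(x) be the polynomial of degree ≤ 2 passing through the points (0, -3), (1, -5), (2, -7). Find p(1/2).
-4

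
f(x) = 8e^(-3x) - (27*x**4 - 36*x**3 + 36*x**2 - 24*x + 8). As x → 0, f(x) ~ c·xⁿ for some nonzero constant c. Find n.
5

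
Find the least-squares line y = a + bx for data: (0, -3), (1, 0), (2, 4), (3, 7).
a = -31/10, b = 17/5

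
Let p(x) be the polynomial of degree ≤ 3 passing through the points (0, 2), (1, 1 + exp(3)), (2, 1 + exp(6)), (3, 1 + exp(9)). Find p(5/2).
-5*exp(3)/16 + 17/16 + 15*exp(6)/16 + 5*exp(9)/16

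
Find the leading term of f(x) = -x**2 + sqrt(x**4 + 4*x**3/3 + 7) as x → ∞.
2*x/3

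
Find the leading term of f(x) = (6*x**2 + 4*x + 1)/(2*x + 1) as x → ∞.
3*x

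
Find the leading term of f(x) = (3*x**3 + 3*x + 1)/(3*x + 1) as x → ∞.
x**2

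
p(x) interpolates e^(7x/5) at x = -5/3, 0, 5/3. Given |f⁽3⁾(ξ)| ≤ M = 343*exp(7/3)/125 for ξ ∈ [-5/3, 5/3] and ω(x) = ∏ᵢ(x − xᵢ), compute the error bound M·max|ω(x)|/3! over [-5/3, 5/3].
343*sqrt(3)*exp(7/3)/729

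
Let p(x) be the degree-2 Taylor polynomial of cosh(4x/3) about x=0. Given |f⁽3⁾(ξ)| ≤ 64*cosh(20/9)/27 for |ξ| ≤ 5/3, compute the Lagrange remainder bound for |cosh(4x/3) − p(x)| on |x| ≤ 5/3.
4000*cosh(20/9)/2187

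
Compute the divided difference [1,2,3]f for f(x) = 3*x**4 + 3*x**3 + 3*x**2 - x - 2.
96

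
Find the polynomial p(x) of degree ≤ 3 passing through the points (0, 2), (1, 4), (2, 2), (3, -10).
-x**3 + x**2 + 2*x + 2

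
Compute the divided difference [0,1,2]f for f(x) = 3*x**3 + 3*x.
9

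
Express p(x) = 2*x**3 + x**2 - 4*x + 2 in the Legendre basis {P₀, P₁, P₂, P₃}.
(7/3)P₀ + (-14/5)P₁ + (2/3)P₂ + (4/5)P₃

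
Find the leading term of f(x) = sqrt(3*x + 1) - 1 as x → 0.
3*x/2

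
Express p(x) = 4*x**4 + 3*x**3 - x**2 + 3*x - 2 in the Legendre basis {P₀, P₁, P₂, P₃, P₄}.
(-23/15)P₀ + (24/5)P₁ + (34/21)P₂ + (6/5)P₃ + (32/35)P₄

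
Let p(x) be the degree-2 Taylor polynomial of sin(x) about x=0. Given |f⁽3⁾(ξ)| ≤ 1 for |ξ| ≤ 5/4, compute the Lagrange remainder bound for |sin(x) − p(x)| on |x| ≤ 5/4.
125/384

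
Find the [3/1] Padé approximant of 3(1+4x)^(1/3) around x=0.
(-64*x**3/27 + 16*x**2/3 + 12*x + 3)/(8*x/3 + 1)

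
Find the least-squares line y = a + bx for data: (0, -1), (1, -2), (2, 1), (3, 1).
a = -8/5, b = 9/10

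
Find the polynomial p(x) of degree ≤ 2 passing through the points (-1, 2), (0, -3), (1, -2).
3*x**2 - 2*x - 3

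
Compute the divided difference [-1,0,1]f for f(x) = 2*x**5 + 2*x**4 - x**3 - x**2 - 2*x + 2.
1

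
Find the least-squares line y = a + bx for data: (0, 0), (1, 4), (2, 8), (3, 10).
a = 2/5, b = 17/5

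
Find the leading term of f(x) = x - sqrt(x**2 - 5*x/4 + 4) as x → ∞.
5/8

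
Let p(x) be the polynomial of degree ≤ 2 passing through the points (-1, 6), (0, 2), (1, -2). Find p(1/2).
0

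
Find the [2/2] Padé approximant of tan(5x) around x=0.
5*x/(1 - 25*x**2/3)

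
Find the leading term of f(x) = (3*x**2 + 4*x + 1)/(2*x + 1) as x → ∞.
3*x/2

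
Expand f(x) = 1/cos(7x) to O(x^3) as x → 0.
1 + 49*x**2/2 + O(x**3)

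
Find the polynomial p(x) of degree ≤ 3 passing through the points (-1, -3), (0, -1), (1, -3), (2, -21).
-2*x**3 - 2*x**2 + 2*x - 1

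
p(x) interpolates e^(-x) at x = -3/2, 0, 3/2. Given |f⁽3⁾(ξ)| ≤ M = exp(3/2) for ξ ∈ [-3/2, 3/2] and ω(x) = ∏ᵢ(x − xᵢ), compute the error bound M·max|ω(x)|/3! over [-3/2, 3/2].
sqrt(3)*exp(3/2)/8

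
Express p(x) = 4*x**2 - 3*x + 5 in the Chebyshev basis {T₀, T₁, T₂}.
(7)T₀ + (-3)T₁ + (2)T₂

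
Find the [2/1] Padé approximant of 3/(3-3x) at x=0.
1/(1 - x)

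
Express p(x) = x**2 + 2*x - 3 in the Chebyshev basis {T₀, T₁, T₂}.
(-5/2)T₀ + (2)T₁ + (1/2)T₂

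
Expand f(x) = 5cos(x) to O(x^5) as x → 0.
5 - 5*x**2/2 + 5*x**4/24 + O(x**5)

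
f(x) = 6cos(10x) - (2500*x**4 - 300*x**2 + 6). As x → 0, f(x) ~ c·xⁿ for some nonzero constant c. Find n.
6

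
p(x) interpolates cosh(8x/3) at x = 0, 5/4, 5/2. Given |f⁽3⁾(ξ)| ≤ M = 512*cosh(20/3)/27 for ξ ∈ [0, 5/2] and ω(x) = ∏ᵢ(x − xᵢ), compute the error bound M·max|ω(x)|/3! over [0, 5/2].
1000*sqrt(3)*cosh(20/3)/729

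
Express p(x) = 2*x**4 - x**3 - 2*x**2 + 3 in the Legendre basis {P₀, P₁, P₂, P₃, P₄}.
(41/15)P₀ + (-3/5)P₁ + (-4/21)P₂ + (-2/5)P₃ + (16/35)P₄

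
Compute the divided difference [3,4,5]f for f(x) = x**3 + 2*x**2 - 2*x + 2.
14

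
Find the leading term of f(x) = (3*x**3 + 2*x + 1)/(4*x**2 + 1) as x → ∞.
3*x/4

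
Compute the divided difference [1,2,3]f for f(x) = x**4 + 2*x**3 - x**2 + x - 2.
36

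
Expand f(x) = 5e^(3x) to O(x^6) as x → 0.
5 + 15*x + 45*x**2/2 + 45*x**3/2 + 135*x**4/8 + 81*x**5/8 + O(x**6)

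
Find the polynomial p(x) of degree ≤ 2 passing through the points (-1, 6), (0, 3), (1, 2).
x**2 - 2*x + 3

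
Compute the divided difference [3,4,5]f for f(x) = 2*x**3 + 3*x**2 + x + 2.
27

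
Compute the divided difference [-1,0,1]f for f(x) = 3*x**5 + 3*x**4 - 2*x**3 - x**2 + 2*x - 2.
2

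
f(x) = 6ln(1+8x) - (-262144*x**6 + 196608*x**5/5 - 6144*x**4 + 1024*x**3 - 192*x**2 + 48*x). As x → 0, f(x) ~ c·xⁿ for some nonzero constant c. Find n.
7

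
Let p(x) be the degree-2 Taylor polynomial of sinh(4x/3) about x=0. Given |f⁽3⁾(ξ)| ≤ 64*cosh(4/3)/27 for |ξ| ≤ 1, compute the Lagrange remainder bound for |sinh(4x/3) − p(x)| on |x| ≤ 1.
32*cosh(4/3)/81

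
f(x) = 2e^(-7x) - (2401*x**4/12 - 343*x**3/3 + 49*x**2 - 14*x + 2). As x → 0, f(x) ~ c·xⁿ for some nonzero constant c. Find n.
5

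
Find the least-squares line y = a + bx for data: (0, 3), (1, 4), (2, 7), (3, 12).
a = 2, b = 3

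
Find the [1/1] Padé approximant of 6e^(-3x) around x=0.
(6 - 9*x)/(3*x/2 + 1)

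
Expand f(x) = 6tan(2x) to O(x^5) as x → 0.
12*x + 16*x**3 + O(x**5)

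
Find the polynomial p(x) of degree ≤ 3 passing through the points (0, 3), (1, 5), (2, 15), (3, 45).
2*x**3 - 2*x**2 + 2*x + 3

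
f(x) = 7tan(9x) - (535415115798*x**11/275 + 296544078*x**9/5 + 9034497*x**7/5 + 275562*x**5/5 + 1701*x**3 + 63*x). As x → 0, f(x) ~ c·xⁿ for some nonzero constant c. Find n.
13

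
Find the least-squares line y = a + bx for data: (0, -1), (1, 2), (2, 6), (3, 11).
a = -3/2, b = 4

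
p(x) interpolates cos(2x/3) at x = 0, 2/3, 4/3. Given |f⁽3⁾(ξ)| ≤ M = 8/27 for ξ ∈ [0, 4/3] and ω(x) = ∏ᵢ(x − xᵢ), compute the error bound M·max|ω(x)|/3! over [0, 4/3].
64*sqrt(3)/19683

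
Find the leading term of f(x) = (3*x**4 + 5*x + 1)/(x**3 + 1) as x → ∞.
3*x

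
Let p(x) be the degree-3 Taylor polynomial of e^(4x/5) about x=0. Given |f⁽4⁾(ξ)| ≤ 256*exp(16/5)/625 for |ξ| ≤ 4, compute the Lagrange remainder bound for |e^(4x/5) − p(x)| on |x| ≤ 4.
8192*exp(16/5)/1875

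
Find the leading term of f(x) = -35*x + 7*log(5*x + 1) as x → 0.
-175*x**2/2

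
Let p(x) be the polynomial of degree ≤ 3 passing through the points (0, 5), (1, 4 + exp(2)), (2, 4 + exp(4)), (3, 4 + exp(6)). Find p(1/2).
-5*exp(4)/16 + 69/16 + 15*exp(2)/16 + exp(6)/16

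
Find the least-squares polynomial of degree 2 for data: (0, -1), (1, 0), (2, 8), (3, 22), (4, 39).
-48/35 + (-23/35)x + (19/7)x²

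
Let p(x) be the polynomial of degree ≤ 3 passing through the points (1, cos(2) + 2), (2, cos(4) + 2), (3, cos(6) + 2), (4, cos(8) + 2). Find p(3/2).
15*cos(4)/16 - 5*cos(6)/16 + 5*cos(2)/16 + cos(8)/16 + 2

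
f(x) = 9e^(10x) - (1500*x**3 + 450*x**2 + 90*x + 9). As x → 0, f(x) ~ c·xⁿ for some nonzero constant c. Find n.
4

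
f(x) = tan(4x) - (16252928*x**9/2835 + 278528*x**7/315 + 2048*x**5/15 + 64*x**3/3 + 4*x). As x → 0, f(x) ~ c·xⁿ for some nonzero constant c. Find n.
11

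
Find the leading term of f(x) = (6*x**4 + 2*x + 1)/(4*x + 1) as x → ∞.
3*x**3/2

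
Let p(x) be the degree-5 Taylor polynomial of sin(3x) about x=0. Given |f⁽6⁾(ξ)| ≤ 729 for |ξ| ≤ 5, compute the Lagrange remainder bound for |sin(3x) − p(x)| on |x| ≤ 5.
253125/16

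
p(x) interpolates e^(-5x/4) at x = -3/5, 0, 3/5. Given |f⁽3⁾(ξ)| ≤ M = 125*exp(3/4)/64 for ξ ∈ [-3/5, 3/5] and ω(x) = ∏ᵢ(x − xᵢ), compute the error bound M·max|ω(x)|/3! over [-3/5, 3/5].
sqrt(3)*exp(3/4)/64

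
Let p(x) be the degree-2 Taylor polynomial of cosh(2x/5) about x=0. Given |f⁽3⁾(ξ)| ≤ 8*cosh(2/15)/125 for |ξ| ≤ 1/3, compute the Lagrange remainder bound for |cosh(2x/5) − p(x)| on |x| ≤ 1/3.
4*cosh(2/15)/10125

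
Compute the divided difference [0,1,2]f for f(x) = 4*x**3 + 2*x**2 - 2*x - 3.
14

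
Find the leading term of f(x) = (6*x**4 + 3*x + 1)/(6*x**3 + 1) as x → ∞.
x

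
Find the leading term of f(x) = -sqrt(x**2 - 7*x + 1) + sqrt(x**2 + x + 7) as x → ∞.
4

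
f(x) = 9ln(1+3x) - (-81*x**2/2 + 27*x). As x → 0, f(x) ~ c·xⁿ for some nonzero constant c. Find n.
3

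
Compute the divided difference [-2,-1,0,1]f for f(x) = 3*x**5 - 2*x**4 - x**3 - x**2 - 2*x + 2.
18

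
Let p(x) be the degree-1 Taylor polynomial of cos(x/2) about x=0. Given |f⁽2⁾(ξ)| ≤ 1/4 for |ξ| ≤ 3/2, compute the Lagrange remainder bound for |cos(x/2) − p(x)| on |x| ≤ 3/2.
9/32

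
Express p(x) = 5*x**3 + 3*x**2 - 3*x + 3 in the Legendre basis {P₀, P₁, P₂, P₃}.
(4)P₀ + (2)P₂ + (2)P₃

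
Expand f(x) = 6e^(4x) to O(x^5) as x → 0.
6 + 24*x + 48*x**2 + 64*x**3 + 64*x**4 + O(x**5)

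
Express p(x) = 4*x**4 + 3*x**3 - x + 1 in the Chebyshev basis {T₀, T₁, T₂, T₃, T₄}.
(5/2)T₀ + (5/4)T₁ + (2)T₂ + (3/4)T₃ + (1/2)T₄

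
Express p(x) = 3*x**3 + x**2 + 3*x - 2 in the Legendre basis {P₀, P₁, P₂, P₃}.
(-5/3)P₀ + (24/5)P₁ + (2/3)P₂ + (6/5)P₃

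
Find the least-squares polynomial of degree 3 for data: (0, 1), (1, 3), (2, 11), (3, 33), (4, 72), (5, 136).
131/126 + (205/756)x + (19/36)x² + (26/27)x³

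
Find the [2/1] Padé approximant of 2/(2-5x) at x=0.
1/(1 - 5*x/2)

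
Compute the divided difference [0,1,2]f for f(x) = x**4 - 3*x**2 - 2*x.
4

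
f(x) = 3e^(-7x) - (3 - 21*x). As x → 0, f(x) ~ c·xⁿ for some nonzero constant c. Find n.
2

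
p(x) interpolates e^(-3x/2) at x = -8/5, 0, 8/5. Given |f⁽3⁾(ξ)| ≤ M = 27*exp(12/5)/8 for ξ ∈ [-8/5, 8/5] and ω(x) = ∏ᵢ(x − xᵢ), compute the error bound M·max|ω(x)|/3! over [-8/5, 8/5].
64*sqrt(3)*exp(12/5)/125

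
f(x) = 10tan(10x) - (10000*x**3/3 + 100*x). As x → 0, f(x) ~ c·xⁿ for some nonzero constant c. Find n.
5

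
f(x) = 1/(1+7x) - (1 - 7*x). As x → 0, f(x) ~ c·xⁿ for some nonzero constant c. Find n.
2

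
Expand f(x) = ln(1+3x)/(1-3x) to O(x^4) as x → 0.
3*x + 9*x**2/2 + 45*x**3/2 + O(x**4)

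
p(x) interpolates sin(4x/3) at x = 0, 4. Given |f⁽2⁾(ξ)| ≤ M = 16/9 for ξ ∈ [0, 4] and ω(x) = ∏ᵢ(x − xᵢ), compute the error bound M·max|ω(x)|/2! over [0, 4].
32/9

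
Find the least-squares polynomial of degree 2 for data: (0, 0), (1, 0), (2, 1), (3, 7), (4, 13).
1/35 + (-109/70)x + (17/14)x²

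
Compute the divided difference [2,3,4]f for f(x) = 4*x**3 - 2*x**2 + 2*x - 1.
34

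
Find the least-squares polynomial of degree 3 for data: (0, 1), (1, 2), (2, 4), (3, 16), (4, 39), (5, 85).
61/63 + (61/27)x + (-587/252)x² + (113/108)x³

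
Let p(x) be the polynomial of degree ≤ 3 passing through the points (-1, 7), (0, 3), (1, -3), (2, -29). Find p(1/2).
11/8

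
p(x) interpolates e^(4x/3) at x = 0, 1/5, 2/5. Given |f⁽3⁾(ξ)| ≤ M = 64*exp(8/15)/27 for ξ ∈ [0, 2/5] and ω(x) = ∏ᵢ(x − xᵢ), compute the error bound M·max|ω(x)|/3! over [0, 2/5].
64*sqrt(3)*exp(8/15)/91125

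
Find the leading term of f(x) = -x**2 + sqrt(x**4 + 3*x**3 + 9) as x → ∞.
3*x/2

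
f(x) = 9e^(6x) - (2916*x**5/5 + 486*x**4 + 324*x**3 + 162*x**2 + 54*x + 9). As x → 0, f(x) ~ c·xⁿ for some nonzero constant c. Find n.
6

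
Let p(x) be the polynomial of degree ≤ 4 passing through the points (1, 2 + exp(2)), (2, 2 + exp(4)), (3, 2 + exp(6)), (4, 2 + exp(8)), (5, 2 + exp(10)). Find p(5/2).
-5*exp(8)/32 - 5*exp(2)/128 + 2 + 15*exp(4)/32 + 45*exp(6)/64 + 3*exp(10)/128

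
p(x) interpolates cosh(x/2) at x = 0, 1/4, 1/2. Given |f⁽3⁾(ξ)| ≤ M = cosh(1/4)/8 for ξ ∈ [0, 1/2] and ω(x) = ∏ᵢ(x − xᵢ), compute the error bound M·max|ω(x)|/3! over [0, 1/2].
sqrt(3)*cosh(1/4)/13824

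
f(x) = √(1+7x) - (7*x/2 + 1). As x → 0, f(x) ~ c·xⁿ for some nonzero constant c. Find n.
2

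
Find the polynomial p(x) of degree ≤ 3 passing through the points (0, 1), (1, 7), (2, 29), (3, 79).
2*x**3 + 2*x**2 + 2*x + 1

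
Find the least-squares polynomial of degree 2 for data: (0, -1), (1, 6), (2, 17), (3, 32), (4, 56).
-4/7 + (22/7)x + (19/7)x²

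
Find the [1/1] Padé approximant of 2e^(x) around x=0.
(x + 2)/(1 - x/2)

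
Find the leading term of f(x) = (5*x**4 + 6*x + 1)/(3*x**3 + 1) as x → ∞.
5*x/3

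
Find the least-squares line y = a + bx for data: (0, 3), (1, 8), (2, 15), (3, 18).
a = 16/5, b = 26/5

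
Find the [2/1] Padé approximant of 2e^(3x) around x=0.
(3*x**2 + 4*x + 2)/(1 - x)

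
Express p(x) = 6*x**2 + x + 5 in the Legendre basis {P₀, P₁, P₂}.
(7)P₀ + P₁ + (4)P₂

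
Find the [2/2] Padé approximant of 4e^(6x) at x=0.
(12*x**2 + 12*x + 4)/(3*x**2 - 3*x + 1)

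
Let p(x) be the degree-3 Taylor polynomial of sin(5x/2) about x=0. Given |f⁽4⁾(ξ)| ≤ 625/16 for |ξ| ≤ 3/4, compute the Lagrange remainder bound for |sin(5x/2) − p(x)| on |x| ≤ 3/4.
16875/32768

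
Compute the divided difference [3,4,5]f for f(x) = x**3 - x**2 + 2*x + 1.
11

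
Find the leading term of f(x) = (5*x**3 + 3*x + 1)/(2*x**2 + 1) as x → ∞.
5*x/2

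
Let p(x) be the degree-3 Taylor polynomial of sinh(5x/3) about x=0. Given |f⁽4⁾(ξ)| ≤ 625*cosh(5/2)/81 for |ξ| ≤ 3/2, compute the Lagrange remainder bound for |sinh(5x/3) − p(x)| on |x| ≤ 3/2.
625*cosh(5/2)/384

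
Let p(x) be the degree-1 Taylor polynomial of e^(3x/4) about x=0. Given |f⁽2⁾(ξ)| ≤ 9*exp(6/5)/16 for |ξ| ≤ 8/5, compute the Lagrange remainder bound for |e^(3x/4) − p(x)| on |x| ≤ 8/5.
18*exp(6/5)/25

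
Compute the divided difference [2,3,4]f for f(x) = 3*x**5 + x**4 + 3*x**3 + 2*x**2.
939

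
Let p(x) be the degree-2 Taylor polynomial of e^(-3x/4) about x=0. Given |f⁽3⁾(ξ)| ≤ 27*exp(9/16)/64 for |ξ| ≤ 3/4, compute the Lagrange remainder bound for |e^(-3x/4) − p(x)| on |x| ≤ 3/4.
243*exp(9/16)/8192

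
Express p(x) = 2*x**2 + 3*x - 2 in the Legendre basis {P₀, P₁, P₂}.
(-4/3)P₀ + (3)P₁ + (4/3)P₂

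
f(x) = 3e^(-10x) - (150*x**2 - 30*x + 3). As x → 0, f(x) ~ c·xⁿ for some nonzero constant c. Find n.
3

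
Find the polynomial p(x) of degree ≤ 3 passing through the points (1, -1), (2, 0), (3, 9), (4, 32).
x**3 - 2*x**2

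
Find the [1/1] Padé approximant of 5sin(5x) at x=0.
25*x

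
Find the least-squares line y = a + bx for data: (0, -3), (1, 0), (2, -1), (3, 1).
a = -12/5, b = 11/10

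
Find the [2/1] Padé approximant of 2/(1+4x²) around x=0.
2 - 8*x**2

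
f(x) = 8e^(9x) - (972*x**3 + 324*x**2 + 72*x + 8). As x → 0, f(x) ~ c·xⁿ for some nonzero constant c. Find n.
4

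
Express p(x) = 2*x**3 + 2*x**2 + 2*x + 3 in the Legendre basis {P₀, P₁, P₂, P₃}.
(11/3)P₀ + (16/5)P₁ + (4/3)P₂ + (4/5)P₃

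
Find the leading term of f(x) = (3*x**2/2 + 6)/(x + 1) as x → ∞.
3*x/2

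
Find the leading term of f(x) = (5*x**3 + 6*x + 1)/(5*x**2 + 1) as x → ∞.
x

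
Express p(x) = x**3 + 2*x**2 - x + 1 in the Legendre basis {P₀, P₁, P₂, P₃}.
(5/3)P₀ + (-2/5)P₁ + (4/3)P₂ + (2/5)P₃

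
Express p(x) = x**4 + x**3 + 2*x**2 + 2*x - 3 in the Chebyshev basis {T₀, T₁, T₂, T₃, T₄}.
(-13/8)T₀ + (11/4)T₁ + (3/2)T₂ + (1/4)T₃ + (1/8)T₄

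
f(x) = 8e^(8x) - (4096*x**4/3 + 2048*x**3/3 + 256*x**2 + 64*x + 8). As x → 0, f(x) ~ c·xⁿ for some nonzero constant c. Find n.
5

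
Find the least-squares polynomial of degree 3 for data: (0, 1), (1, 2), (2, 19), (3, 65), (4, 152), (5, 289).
143/126 + (-461/108)x + (715/252)x² + (103/54)x³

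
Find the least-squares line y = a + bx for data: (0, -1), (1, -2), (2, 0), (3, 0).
a = -3/2, b = 1/2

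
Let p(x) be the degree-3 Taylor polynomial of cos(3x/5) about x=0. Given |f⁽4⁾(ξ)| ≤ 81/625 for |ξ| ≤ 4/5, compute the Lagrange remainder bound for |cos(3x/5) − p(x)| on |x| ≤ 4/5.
864/390625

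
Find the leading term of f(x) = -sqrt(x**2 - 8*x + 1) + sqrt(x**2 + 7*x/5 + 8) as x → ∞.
47/10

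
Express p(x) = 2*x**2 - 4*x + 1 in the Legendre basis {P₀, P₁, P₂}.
(5/3)P₀ + (-4)P₁ + (4/3)P₂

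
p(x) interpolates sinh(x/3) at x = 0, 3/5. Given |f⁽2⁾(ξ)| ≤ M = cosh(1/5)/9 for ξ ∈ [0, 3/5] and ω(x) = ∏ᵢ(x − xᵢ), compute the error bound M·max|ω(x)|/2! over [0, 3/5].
cosh(1/5)/200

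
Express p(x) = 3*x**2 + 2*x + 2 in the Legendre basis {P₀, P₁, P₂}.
(3)P₀ + (2)P₁ + (2)P₂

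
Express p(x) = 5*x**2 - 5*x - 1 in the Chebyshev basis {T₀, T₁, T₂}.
(3/2)T₀ + (-5)T₁ + (5/2)T₂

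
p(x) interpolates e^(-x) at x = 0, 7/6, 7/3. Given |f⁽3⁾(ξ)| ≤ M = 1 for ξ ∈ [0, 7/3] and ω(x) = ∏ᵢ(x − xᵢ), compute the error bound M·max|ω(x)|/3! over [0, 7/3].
343*sqrt(3)/5832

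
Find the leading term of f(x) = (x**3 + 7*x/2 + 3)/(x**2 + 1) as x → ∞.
x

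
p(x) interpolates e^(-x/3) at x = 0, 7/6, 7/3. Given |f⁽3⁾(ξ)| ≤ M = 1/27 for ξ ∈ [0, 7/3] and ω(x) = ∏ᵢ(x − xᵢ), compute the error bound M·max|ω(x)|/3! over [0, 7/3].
343*sqrt(3)/157464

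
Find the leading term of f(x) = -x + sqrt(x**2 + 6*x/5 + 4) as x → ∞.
3/5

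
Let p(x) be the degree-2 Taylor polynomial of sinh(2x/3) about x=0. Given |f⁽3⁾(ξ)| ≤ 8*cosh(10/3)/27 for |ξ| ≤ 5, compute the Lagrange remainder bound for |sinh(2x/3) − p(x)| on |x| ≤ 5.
500*cosh(10/3)/81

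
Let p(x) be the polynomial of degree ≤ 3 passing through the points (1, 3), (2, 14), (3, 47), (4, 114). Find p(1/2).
2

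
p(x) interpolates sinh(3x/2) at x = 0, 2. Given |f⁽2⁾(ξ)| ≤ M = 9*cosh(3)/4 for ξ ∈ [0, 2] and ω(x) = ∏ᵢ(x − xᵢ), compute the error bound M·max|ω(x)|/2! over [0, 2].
9*cosh(3)/8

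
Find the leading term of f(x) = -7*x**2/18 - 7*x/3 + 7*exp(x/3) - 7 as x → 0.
7*x**3/162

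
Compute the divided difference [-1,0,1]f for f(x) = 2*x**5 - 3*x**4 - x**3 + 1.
-3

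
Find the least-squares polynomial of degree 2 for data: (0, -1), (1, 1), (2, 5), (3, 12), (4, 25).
-22/35 + (-59/70)x + (25/14)x²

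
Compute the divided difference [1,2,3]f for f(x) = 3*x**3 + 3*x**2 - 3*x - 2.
21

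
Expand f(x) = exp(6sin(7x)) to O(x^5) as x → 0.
1 + 42*x + 882*x**2 + 12005*x**3 + 115248*x**4 + O(x**5)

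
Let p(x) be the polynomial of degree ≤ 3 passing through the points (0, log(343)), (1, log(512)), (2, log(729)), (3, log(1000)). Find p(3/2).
log(432*3456**(1/8)*35**(13/16)/35)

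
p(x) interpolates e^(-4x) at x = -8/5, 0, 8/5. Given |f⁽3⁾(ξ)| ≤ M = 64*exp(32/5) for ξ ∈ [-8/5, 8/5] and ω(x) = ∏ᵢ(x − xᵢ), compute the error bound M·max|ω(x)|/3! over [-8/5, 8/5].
32768*sqrt(3)*exp(32/5)/3375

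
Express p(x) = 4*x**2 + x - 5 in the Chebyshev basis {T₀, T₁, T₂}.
(-3)T₀ + T₁ + (2)T₂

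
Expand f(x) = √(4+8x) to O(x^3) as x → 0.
2 + 2*x - x**2 + O(x**3)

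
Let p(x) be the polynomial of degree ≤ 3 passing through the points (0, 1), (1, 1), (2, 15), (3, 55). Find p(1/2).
0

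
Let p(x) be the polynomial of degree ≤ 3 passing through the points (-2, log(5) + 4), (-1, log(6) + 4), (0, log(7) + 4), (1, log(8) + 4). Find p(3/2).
log(384*2**(7/8)*3**(5/16)*5**(11/16)*7**(13/16)/1715) + 4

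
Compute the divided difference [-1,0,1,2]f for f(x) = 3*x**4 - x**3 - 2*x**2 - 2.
5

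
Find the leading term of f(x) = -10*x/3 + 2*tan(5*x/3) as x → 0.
250*x**3/81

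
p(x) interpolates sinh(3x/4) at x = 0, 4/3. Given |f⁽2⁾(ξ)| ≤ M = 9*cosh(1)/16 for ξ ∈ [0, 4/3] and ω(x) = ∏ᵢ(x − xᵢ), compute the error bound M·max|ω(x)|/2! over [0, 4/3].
cosh(1)/8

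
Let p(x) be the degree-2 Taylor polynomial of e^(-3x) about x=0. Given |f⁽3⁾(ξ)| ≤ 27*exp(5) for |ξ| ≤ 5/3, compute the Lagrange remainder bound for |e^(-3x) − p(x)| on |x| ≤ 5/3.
125*exp(5)/6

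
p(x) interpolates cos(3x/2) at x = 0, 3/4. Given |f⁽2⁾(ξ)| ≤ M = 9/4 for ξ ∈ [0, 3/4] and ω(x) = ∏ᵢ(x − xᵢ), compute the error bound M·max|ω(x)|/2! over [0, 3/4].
81/512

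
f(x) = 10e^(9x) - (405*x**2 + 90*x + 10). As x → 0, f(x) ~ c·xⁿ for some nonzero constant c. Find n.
3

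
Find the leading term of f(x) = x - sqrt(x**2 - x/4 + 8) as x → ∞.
1/8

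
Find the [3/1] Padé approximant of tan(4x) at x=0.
64*x**3/3 + 4*x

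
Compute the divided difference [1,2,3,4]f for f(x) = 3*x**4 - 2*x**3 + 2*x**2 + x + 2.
28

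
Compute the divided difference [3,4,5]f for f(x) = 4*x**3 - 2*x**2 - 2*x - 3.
46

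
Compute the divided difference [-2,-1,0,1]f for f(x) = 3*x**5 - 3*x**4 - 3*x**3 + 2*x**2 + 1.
18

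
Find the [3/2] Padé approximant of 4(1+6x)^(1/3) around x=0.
(224*x**3/15 + 336*x**2/5 + 168*x/5 + 4)/(8*x**2 + 32*x/5 + 1)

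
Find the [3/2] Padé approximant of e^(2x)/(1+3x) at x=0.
(536*x**3/1455 + 498*x**2/485 + 147*x/97 + 1)/(-707*x**2/485 + 244*x/97 + 1)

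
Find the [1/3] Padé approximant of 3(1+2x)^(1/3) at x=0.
(5*x + 3)/(8*x**3/81 - 2*x**2/9 + x + 1)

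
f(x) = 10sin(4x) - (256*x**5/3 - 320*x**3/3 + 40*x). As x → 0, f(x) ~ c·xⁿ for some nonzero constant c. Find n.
7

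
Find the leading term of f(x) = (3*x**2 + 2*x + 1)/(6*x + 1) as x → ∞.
x/2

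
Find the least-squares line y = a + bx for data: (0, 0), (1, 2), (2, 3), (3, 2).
a = 7/10, b = 7/10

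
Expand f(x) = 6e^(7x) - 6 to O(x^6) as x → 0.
42*x + 147*x**2 + 343*x**3 + 2401*x**4/4 + 16807*x**5/20 + O(x**6)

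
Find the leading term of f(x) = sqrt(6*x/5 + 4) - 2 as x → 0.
3*x/10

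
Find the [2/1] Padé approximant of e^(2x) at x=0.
(2*x**2/3 + 4*x/3 + 1)/(1 - 2*x/3)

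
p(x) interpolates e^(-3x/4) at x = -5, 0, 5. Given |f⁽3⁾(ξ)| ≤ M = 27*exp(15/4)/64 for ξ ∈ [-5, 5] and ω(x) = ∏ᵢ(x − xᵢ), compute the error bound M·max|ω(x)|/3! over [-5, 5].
125*sqrt(3)*exp(15/4)/64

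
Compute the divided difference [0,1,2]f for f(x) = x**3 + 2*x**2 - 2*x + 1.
5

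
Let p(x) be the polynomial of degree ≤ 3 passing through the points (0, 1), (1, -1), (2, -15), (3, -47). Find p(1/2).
9/8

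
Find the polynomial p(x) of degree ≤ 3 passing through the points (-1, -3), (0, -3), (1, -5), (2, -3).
x**3 - x**2 - 2*x - 3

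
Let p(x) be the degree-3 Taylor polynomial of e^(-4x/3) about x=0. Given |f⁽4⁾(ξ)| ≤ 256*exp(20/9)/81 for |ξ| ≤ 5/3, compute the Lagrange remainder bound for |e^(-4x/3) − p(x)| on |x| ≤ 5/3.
20000*exp(20/9)/19683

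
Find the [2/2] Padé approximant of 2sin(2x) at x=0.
4*x/(2*x**2/3 + 1)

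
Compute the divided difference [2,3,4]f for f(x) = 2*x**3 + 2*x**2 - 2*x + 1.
20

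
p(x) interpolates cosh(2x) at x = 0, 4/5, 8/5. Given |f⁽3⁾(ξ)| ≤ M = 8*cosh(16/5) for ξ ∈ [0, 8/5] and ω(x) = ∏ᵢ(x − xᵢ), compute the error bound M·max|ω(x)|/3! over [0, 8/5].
512*sqrt(3)*cosh(16/5)/3375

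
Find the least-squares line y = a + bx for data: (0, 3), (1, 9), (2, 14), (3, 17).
a = 37/10, b = 47/10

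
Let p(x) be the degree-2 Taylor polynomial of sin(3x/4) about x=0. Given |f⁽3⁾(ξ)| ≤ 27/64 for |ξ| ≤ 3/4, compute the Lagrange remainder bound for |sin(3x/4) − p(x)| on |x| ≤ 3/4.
243/8192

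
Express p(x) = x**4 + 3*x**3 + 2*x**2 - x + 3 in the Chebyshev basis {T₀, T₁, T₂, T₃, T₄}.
(35/8)T₀ + (5/4)T₁ + (3/2)T₂ + (3/4)T₃ + (1/8)T₄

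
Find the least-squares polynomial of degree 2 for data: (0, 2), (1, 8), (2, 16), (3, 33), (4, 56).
89/35 + (71/70)x + (43/14)x²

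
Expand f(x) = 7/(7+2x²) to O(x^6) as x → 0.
1 - 2*x**2/7 + 4*x**4/49 + O(x**6)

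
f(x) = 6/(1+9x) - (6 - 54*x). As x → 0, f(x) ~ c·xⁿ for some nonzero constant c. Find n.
2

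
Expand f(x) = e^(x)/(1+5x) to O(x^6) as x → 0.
1 - 4*x + 41*x**2/2 - 307*x**3/3 + 12281*x**4/24 - 38378*x**5/15 + O(x**6)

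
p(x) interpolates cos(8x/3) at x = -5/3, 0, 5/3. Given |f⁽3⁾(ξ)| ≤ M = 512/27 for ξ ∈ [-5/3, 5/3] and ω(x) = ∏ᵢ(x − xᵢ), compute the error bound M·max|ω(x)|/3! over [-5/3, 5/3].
64000*sqrt(3)/19683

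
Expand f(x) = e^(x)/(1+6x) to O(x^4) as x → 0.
1 - 5*x + 61*x**2/2 - 1097*x**3/6 + O(x**4)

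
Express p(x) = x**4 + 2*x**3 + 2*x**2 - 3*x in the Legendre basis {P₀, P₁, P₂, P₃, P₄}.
(13/15)P₀ + (-9/5)P₁ + (40/21)P₂ + (4/5)P₃ + (8/35)P₄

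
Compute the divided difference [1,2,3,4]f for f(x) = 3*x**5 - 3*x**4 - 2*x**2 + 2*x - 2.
165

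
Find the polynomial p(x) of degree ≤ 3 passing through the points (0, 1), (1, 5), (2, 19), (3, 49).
x**3 + 2*x**2 + x + 1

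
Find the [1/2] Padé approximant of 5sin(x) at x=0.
5*x/(x**2/6 + 1)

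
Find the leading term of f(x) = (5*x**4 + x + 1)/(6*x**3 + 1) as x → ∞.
5*x/6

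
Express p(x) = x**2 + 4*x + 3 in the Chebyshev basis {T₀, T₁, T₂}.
(7/2)T₀ + (4)T₁ + (1/2)T₂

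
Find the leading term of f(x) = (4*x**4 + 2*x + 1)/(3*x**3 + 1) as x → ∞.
4*x/3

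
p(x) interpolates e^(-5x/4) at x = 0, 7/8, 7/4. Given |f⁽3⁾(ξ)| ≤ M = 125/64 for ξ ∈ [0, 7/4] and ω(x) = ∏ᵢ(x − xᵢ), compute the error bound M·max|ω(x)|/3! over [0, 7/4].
42875*sqrt(3)/884736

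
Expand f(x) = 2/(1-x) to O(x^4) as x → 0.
2 + 2*x + 2*x**2 + 2*x**3 + O(x**4)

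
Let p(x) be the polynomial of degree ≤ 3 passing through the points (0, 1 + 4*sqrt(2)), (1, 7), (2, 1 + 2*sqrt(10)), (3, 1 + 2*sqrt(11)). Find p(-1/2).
-97/8 - 5*sqrt(11)/8 + 21*sqrt(10)/8 + 35*sqrt(2)/4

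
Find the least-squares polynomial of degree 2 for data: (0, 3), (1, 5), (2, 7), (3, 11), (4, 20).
122/35 + (-4/7)x + (8/7)x²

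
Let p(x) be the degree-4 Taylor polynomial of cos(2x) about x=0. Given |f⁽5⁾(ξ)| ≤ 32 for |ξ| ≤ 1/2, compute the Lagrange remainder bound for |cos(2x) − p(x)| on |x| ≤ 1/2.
1/120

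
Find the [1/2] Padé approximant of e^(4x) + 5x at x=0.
(1787*x/219 + 1)/(-32*x**2/73 - 184*x/219 + 1)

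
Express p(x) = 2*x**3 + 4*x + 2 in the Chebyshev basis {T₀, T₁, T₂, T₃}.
(2)T₀ + (11/2)T₁ + (1/2)T₃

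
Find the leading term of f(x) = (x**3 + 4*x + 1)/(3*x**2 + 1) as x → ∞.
x/3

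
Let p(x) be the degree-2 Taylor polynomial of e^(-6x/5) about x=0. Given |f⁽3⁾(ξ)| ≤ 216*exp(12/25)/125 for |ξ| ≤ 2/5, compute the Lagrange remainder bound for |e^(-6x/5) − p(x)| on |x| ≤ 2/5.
288*exp(12/25)/15625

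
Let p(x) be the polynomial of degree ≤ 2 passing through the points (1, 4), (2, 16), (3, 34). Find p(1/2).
1/4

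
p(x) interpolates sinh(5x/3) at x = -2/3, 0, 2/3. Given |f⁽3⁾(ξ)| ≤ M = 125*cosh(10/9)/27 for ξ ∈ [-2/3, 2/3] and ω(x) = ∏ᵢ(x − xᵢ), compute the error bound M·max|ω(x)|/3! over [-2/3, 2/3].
1000*sqrt(3)*cosh(10/9)/19683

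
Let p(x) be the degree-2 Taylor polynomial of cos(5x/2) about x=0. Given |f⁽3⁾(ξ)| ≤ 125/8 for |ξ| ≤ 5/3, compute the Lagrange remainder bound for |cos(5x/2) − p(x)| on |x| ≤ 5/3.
15625/1296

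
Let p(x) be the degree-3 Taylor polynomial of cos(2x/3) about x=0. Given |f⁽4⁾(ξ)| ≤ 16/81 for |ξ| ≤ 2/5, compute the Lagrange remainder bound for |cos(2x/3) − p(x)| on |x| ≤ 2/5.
32/151875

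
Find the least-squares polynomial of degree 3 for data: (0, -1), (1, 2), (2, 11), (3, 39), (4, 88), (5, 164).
-29/42 + (-265/252)x + (5/3)x² + (37/36)x³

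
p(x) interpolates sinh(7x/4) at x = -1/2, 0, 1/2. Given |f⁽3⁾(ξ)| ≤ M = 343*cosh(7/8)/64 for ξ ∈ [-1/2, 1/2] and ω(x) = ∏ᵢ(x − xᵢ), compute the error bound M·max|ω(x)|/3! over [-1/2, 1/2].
343*sqrt(3)*cosh(7/8)/13824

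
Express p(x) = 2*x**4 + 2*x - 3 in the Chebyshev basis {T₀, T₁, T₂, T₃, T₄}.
(-9/4)T₀ + (2)T₁ + T₂ + (1/4)T₄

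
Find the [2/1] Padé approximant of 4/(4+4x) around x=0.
1/(x + 1)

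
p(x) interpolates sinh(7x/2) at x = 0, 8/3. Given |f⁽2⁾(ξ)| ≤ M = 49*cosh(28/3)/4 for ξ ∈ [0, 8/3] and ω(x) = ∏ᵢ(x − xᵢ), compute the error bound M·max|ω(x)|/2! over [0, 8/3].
98*cosh(28/3)/9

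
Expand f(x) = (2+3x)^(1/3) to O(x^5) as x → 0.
2**(1/3) + 2**(1/3)*x/2 - 2**(1/3)*x**2/4 + 5*2**(1/3)*x**3/24 - 5*2**(1/3)*x**4/24 + O(x**5)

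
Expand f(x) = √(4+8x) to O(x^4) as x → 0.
2 + 2*x - x**2 + x**3 + O(x**4)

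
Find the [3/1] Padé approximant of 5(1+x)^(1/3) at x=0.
(-5*x**3/81 + 5*x**2/9 + 5*x + 5)/(2*x/3 + 1)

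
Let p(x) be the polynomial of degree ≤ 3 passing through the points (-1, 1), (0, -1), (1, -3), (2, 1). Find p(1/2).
-19/8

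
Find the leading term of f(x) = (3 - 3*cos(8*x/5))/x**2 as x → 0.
96/25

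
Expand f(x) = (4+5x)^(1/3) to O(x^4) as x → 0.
2**(2/3) + 5*2**(2/3)*x/12 - 25*2**(2/3)*x**2/144 + 625*2**(2/3)*x**3/5184 + O(x**4)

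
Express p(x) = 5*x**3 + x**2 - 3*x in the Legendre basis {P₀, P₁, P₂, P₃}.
(1/3)P₀ + (2/3)P₂ + (2)P₃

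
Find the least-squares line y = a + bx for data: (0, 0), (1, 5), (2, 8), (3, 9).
a = 1, b = 3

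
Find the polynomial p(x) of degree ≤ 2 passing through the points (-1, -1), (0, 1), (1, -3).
-3*x**2 - x + 1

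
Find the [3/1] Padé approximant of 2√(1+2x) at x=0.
(-x**3/4 + 3*x**2/2 + 9*x/2 + 2)/(5*x/4 + 1)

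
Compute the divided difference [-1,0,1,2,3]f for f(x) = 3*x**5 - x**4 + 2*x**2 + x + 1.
14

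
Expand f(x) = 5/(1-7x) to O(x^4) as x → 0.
5 + 35*x + 245*x**2 + 1715*x**3 + O(x**4)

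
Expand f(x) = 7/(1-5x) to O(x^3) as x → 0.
7 + 35*x + 175*x**2 + O(x**3)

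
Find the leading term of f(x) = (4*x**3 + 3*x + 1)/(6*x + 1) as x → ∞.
2*x**2/3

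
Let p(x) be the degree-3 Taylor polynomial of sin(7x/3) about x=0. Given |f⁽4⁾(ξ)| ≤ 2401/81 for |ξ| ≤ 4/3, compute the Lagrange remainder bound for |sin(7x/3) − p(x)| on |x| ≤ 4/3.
76832/19683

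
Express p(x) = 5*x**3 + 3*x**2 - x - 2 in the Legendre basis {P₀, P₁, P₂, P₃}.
-P₀ + (2)P₁ + (2)P₂ + (2)P₃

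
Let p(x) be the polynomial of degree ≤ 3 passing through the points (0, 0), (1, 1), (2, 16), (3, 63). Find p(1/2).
-1/8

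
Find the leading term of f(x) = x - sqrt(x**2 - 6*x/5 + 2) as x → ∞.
3/5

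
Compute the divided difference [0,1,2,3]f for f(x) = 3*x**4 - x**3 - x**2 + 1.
17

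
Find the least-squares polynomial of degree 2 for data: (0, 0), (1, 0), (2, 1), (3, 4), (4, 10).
1/5 + (-8/5)x + x²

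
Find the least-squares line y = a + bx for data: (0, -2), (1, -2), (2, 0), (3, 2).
a = -13/5, b = 7/5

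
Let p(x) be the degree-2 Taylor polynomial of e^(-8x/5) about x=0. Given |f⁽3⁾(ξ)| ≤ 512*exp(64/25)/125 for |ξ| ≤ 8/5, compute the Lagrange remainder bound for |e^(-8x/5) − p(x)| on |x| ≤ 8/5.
131072*exp(64/25)/46875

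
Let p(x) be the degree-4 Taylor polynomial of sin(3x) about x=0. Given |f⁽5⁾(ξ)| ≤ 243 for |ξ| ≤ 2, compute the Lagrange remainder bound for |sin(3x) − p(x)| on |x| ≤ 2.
324/5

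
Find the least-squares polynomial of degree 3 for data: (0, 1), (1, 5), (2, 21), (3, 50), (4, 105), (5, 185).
61/63 + (193/189)x + (148/63)x² + (26/27)x³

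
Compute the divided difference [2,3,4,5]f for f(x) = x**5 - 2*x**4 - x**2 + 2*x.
97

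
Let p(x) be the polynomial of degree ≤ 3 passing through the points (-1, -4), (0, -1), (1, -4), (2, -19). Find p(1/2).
-11/8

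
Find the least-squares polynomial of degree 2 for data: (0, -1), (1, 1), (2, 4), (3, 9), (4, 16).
-31/35 + (27/35)x + (6/7)x²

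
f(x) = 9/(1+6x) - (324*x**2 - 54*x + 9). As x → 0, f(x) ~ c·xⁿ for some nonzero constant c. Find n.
3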